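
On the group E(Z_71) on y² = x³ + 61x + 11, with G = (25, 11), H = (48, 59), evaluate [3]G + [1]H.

(54, 66)

First 3G:
Repeated addition: build up to 3G.
2G: tangent at (25, 11): λ = (3·25² + 61)/(2·11) ≡ 19/22. 22⁻¹ ≡ 42 (mod 71), so λ ≡ 19·42 ≡ 17.
  x = λ² - 25 - 25 = 289 - 50 ≡ 26; y = λ·(25 - 26) - 11 ≡ 43. → (26, 43)
3G: (26, 43) + (25, 11). λ = (11 - 43)/(25 - 26) ≡ 39/70 mod 71. 70⁻¹ ≡ 70 (mod 71), so λ ≡ 32.
  x = λ² - 26 - 25 = 1024 - 51 ≡ 50; y = λ·(26 - 50) - 43 ≡ 41. → (50, 41)
3G = (50, 41).
Finally 3G + H:
(50, 41) + (48, 59). λ = (59 - 41)/(48 - 50) ≡ 18/69 mod 71. 69⁻¹ ≡ 35 (mod 71), so λ ≡ 62.
  x = λ² - 50 - 48 = 3844 - 98 ≡ 54; y = λ·(50 - 54) - 41 ≡ 66. → (54, 66)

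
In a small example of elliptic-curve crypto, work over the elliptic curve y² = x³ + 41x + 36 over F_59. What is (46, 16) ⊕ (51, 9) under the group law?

(56, 57)

(46, 16) + (51, 9). λ = (9 - 16)/(51 - 46) ≡ 52/5 mod 59. 5⁻¹ ≡ 12 (mod 59) since 5·12 = 60 ≡ 1, so λ ≡ 34.
  x = λ² - 46 - 51 = 1156 - 97 ≡ 56; y = λ·(46 - 56) - 16 ≡ 57. → (56, 57)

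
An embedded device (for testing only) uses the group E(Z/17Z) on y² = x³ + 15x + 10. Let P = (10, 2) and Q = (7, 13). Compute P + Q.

(10, 2) + (7, 13). λ = (13 - 2)/(7 - 10) ≡ 11/14 mod 17. 14⁻¹ ≡ 11 (mod 17), so λ ≡ 2.
  x = λ² - 10 - 7 = 4 - 17 ≡ 4; y = λ·(10 - 4) - 2 ≡ 10. → (4, 10)

(4, 10)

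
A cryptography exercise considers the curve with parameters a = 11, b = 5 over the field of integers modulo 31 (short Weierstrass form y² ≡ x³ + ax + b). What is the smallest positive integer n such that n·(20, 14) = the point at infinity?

8

2P: tangent at (20, 14): λ = (3·20² + 11)/(2·14) ≡ 2/28. 28⁻¹ ≡ 10 (mod 31) since 28·10 = 280 ≡ 1, so λ ≡ 2·10 ≡ 20.
  x = λ² - 20 - 20 = 400 - 40 ≡ 19; y = λ·(20 - 19) - 14 ≡ 6. → (19, 6)
3P: (19, 6) + (20, 14). λ = (14 - 6)/(20 - 19) ≡ 8/1 mod 31. 1⁻¹ ≡ 1 (mod 31), so λ ≡ 8.
  x = λ² - 19 - 20 = 64 - 39 ≡ 25; y = λ·(19 - 25) - 6 ≡ 8. → (25, 8)
4P: (25, 8) + (20, 14). λ = (14 - 8)/(20 - 25) ≡ 6/26 mod 31. 26⁻¹ ≡ 6 (mod 31) since 26·6 = 156 ≡ 1, so λ ≡ 5.
  x = λ² - 25 - 20 = 25 - 45 ≡ 11; y = λ·(25 - 11) - 8 ≡ 0. → (11, 0)
5P: (11, 0) + (20, 14). λ = (14 - 0)/(20 - 11) ≡ 14/9 mod 31. 9⁻¹ ≡ 7 (mod 31), so λ ≡ 5.
  x = λ² - 11 - 20 = 25 - 31 ≡ 25; y = λ·(11 - 25) - 0 ≡ 23. → (25, 23)
6P: (25, 23) + (20, 14). λ = (14 - 23)/(20 - 25) ≡ 22/26 mod 31. 26⁻¹ ≡ 6 (mod 31) since 26·6 = 156 ≡ 1, so λ ≡ 8.
  x = λ² - 25 - 20 = 64 - 45 ≡ 19; y = λ·(25 - 19) - 23 ≡ 25. → (19, 25)
7P: (19, 25) + (20, 14). λ = (14 - 25)/(20 - 19) ≡ 20/1 mod 31. 1⁻¹ ≡ 1 (mod 31) since 1·1 = 1 ≡ 1, so λ ≡ 20.
  x = λ² - 19 - 20 = 400 - 39 ≡ 20; y = λ·(19 - 20) - 25 ≡ 17. → (20, 17)
8P: (20, 17) + (20, 14): same x and y₁ ≡ -y₂, so the sum is the point at infinity.
8P = the point at infinity, so the order is 8.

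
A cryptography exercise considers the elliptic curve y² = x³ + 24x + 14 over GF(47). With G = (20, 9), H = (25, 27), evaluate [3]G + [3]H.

(21, 12)

First 3G:
Repeated addition: build up to 3G.
2G: tangent at (20, 9): λ = (3·20² + 24)/(2·9) ≡ 2/18. 18⁻¹ ≡ 34 (mod 47) since 18·34 = 612 ≡ 1, so λ ≡ 2·34 ≡ 21.
  x = λ² - 20 - 20 = 441 - 40 ≡ 25; y = λ·(20 - 25) - 9 ≡ 27. → (25, 27)
3G: (25, 27) + (20, 9). λ = (9 - 27)/(20 - 25) ≡ 29/42 mod 47. 42⁻¹ ≡ 28 (mod 47), so λ ≡ 13.
  x = λ² - 25 - 20 = 169 - 45 ≡ 30; y = λ·(25 - 30) - 27 ≡ 2. → (30, 2)
3G = (30, 2).
Next 3H:
Repeated addition: build up to 3H.
2H: tangent at (25, 27): λ = (3·25² + 24)/(2·27) ≡ 19/7. 7⁻¹ ≡ 27 (mod 47), so λ ≡ 19·27 ≡ 43.
  x = λ² - 25 - 25 = 1849 - 50 ≡ 13; y = λ·(25 - 13) - 27 ≡ 19. → (13, 19)
3H: (13, 19) + (25, 27). λ = (27 - 19)/(25 - 13) ≡ 8/12 mod 47. 12⁻¹ ≡ 4 (mod 47), so λ ≡ 32.
  x = λ² - 13 - 25 = 1024 - 38 ≡ 46; y = λ·(13 - 46) - 19 ≡ 6. → (46, 6)
3H = (46, 6).
Finally 3G + 3H:
(30, 2) + (46, 6). λ = (6 - 2)/(46 - 30) ≡ 4/16 mod 47. 16⁻¹ ≡ 3 (mod 47) since 16·3 = 48 ≡ 1, so λ ≡ 12.
  x = λ² - 30 - 46 = 144 - 76 ≡ 21; y = λ·(30 - 21) - 2 ≡ 12. → (21, 12)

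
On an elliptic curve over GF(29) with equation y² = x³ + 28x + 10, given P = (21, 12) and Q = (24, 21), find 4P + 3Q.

First 4P:
Double-and-add on 4 = (100)₂. Start with P = (21, 12) for the leading 1-bit.
double: tangent at (21, 12): λ = (3·21² + 28)/(2·12) ≡ 17/24. 24⁻¹ ≡ 23 (mod 29), so λ ≡ 17·23 ≡ 14.
  x = λ² - 21 - 21 = 196 - 42 ≡ 9; y = λ·(21 - 9) - 12 ≡ 11. → (9, 11)
double: tangent at (9, 11): λ = (3·9² + 28)/(2·11) ≡ 10/22. 22⁻¹ ≡ 4 (mod 29), so λ ≡ 10·4 ≡ 11.
  x = λ² - 9 - 9 = 121 - 18 ≡ 16; y = λ·(9 - 16) - 11 ≡ 28. → (16, 28)
4P = (16, 28).
Next 3Q:
Repeated addition: build up to 3Q.
2Q: tangent at (24, 21): λ = (3·24² + 28)/(2·21) ≡ 16/13. 13⁻¹ ≡ 9 (mod 29), so λ ≡ 16·9 ≡ 28.
  x = λ² - 24 - 24 = 784 - 48 ≡ 11; y = λ·(24 - 11) - 21 ≡ 24. → (11, 24)
3Q: (11, 24) + (24, 21). λ = (21 - 24)/(24 - 11) ≡ 26/13 mod 29. 13⁻¹ ≡ 9 (mod 29), so λ ≡ 2.
  x = λ² - 11 - 24 = 4 - 35 ≡ 27; y = λ·(11 - 27) - 24 ≡ 2. → (27, 2)
3Q = (27, 2).
Finally 4P + 3Q:
(16, 28) + (27, 2). λ = (2 - 28)/(27 - 16) ≡ 3/11 mod 29. 11⁻¹ ≡ 8 (mod 29), so λ ≡ 24.
  x = λ² - 16 - 27 = 576 - 43 ≡ 11; y = λ·(16 - 11) - 28 ≡ 5. → (11, 5)

(11, 5)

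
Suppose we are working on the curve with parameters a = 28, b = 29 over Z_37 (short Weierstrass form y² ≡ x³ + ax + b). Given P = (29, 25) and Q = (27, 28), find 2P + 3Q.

(11, 15)

First 2P:
Repeated addition: build up to 2P.
2P: tangent at (29, 25): λ = (3·29² + 28)/(2·25) ≡ 35/13. 13⁻¹ ≡ 20 (mod 37) since 13·20 = 260 ≡ 1, so λ ≡ 35·20 ≡ 34.
  x = λ² - 29 - 29 = 1156 - 58 ≡ 25; y = λ·(29 - 25) - 25 ≡ 0. → (25, 0)
2P = (25, 0).
Next 3Q:
Repeated addition: build up to 3Q.
2Q: tangent at (27, 28): λ = (3·27² + 28)/(2·28) ≡ 32/19. 19⁻¹ ≡ 2 (mod 37), so λ ≡ 32·2 ≡ 27.
  x = λ² - 27 - 27 = 729 - 54 ≡ 9; y = λ·(27 - 9) - 28 ≡ 14. → (9, 14)
3Q: (9, 14) + (27, 28). λ = (28 - 14)/(27 - 9) ≡ 14/18 mod 37. 18⁻¹ ≡ 35 (mod 37) since 18·35 = 630 ≡ 1, so λ ≡ 9.
  x = λ² - 9 - 27 = 81 - 36 ≡ 8; y = λ·(9 - 8) - 14 ≡ 32. → (8, 32)
3Q = (8, 32).
Finally 2P + 3Q:
(25, 0) + (8, 32). λ = (32 - 0)/(8 - 25) ≡ 32/20 mod 37. 20⁻¹ ≡ 13 (mod 37), so λ ≡ 9.
  x = λ² - 25 - 8 = 81 - 33 ≡ 11; y = λ·(25 - 11) - 0 ≡ 15. → (11, 15)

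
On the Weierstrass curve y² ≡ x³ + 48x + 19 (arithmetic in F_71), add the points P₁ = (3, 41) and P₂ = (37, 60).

(10, 24)

(3, 41) + (37, 60). λ = (60 - 41)/(37 - 3) ≡ 19/34 mod 71. 34⁻¹ ≡ 23 (mod 71) since 34·23 = 782 ≡ 1, so λ ≡ 11.
  x = λ² - 3 - 37 = 121 - 40 ≡ 10; y = λ·(3 - 10) - 41 ≡ 24. → (10, 24)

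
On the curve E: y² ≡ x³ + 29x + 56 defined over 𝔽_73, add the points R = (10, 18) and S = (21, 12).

(10, 18) + (21, 12). λ = (12 - 18)/(21 - 10) ≡ 67/11 mod 73. 11⁻¹ ≡ 20 (mod 73), so λ ≡ 26.
  x = λ² - 10 - 21 = 676 - 31 ≡ 61; y = λ·(10 - 61) - 18 ≡ 43. → (61, 43)

(61, 43)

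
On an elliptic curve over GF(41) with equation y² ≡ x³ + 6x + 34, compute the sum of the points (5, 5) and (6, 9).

(5, 36)

(5, 5) + (6, 9). λ = (9 - 5)/(6 - 5) ≡ 4/1 mod 41. 1⁻¹ ≡ 1 (mod 41) since 1·1 = 1 ≡ 1, so λ ≡ 4.
  x = λ² - 5 - 6 = 16 - 11 ≡ 5; y = λ·(5 - 5) - 5 ≡ 36. → (5, 36)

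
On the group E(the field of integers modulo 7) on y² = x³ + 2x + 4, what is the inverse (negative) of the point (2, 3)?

-(2, 3) = (2, -3 mod 7) = (2, 4).

(2, 4)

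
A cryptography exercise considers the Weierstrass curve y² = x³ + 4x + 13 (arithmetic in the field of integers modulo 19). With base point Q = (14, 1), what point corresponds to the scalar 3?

(8, 5)

Repeated addition: build up to 3Q.
2Q: tangent at (14, 1): λ = (3·14² + 4)/(2·1) ≡ 3/2. 2⁻¹ ≡ 10 (mod 19), so λ ≡ 3·10 ≡ 11.
  x = λ² - 14 - 14 = 121 - 28 ≡ 17; y = λ·(14 - 17) - 1 ≡ 4. → (17, 4)
3Q: (17, 4) + (14, 1). λ = (1 - 4)/(14 - 17) ≡ 16/16 mod 19. 16⁻¹ ≡ 6 (mod 19), so λ ≡ 1.
  x = λ² - 17 - 14 = 1 - 31 ≡ 8; y = λ·(17 - 8) - 4 ≡ 5. → (8, 5)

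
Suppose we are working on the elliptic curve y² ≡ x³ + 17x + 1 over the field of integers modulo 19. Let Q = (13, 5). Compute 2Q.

tangent at (13, 5): λ = (3·13² + 17)/(2·5) ≡ 11/10. 10⁻¹ ≡ 2 (mod 19) since 10·2 = 20 ≡ 1, so λ ≡ 11·2 ≡ 3.
  x = λ² - 13 - 13 = 9 - 26 ≡ 2; y = λ·(13 - 2) - 5 ≡ 9. → (2, 9)

(2, 9)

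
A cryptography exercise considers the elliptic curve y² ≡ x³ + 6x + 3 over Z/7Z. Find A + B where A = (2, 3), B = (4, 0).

(5, 5)

(2, 3) + (4, 0). λ = (0 - 3)/(4 - 2) ≡ 4/2 mod 7. 2⁻¹ ≡ 4 (mod 7), so λ ≡ 2.
  x = λ² - 2 - 4 = 4 - 6 ≡ 5; y = λ·(2 - 5) - 3 ≡ 5. → (5, 5)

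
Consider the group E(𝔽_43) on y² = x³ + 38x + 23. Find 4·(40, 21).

(25, 0)

Write Q = (40, 21).
Repeated addition: build up to 4Q.
2Q: tangent at (40, 21): λ = (3·40² + 38)/(2·21) ≡ 22/42. 42⁻¹ ≡ 42 (mod 43), so λ ≡ 22·42 ≡ 21.
  x = λ² - 40 - 40 = 441 - 80 ≡ 17; y = λ·(40 - 17) - 21 ≡ 32. → (17, 32)
3Q: (17, 32) + (40, 21). λ = (21 - 32)/(40 - 17) ≡ 32/23 mod 43. 23⁻¹ ≡ 15 (mod 43) since 23·15 = 345 ≡ 1, so λ ≡ 7.
  x = λ² - 17 - 40 = 49 - 57 ≡ 35; y = λ·(17 - 35) - 32 ≡ 14. → (35, 14)
4Q: (35, 14) + (40, 21). λ = (21 - 14)/(40 - 35) ≡ 7/5 mod 43. 5⁻¹ ≡ 26 (mod 43), so λ ≡ 10.
  x = λ² - 35 - 40 = 100 - 75 ≡ 25; y = λ·(35 - 25) - 14 ≡ 0. → (25, 0)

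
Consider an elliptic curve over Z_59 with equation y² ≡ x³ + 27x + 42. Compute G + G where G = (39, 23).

tangent at (39, 23): λ = (3·39² + 27)/(2·23) ≡ 47/46. 46⁻¹ ≡ 9 (mod 59) since 46·9 = 414 ≡ 1, so λ ≡ 47·9 ≡ 10.
  x = λ² - 39 - 39 = 100 - 78 ≡ 22; y = λ·(39 - 22) - 23 ≡ 29. → (22, 29)

(22, 29)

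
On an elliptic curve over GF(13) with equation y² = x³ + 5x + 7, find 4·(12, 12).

Write G = (12, 12).
Double-and-add on 4 = (100)₂. Start with G = (12, 12) for the leading 1-bit.
double: tangent at (12, 12): λ = (3·12² + 5)/(2·12) ≡ 8/11. 11⁻¹ ≡ 6 (mod 13), so λ ≡ 8·6 ≡ 9.
  x = λ² - 12 - 12 = 81 - 24 ≡ 5; y = λ·(12 - 5) - 12 ≡ 12. → (5, 12)
double: tangent at (5, 12): λ = (3·5² + 5)/(2·12) ≡ 2/11. 11⁻¹ ≡ 6 (mod 13) since 11·6 = 66 ≡ 1, so λ ≡ 2·6 ≡ 12.
  x = λ² - 5 - 5 = 144 - 10 ≡ 4; y = λ·(5 - 4) - 12 ≡ 0. → (4, 0)

(4, 0)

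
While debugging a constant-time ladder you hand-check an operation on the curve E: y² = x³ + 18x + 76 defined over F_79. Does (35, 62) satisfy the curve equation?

y² = 62² ≡ 52; x³ + 18x + 76 = 43581 ≡ 52 (mod 79). 52 = 52.

yes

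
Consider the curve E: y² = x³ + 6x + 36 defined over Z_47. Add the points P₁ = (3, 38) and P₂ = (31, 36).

(3, 38) + (31, 36). λ = (36 - 38)/(31 - 3) ≡ 45/28 mod 47. 28⁻¹ ≡ 42 (mod 47), so λ ≡ 10.
  x = λ² - 3 - 31 = 100 - 34 ≡ 19; y = λ·(3 - 19) - 38 ≡ 37. → (19, 37)

(19, 37)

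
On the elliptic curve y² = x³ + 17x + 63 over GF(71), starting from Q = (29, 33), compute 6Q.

Repeated addition: build up to 6Q.
2Q: tangent at (29, 33): λ = (3·29² + 17)/(2·33) ≡ 55/66. 66⁻¹ ≡ 14 (mod 71), so λ ≡ 55·14 ≡ 60.
  x = λ² - 29 - 29 = 3600 - 58 ≡ 63; y = λ·(29 - 63) - 33 ≡ 57. → (63, 57)
3Q: (63, 57) + (29, 33). λ = (33 - 57)/(29 - 63) ≡ 47/37 mod 71. 37⁻¹ ≡ 48 (mod 71), so λ ≡ 55.
  x = λ² - 63 - 29 = 3025 - 92 ≡ 22; y = λ·(63 - 22) - 57 ≡ 68. → (22, 68)
4Q: (22, 68) + (29, 33). λ = (33 - 68)/(29 - 22) ≡ 36/7 mod 71. 7⁻¹ ≡ 61 (mod 71) since 7·61 = 427 ≡ 1, so λ ≡ 66.
  x = λ² - 22 - 29 = 4356 - 51 ≡ 45; y = λ·(22 - 45) - 68 ≡ 47. → (45, 47)
5Q: (45, 47) + (29, 33). λ = (33 - 47)/(29 - 45) ≡ 57/55 mod 71. 55⁻¹ ≡ 31 (mod 71), so λ ≡ 63.
  x = λ² - 45 - 29 = 3969 - 74 ≡ 61; y = λ·(45 - 61) - 47 ≡ 10. → (61, 10)
6Q: (61, 10) + (29, 33). λ = (33 - 10)/(29 - 61) ≡ 23/39 mod 71. 39⁻¹ ≡ 51 (mod 71), so λ ≡ 37.
  x = λ² - 61 - 29 = 1369 - 90 ≡ 1; y = λ·(61 - 1) - 10 ≡ 9. → (1, 9)

(1, 9)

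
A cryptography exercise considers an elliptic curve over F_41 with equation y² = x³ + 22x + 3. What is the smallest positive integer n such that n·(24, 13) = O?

2P: tangent at (24, 13): λ = (3·24² + 22)/(2·13) ≡ 28/26. 26⁻¹ ≡ 30 (mod 41), so λ ≡ 28·30 ≡ 20.
  x = λ² - 24 - 24 = 400 - 48 ≡ 24; y = λ·(24 - 24) - 13 ≡ 28. → (24, 28)
3P: (24, 28) + (24, 13): same x and y₁ ≡ -y₂, so the sum is O.
3P = O, so the order is 3.

3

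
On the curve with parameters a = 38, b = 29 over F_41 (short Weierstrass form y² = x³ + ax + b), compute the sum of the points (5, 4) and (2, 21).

(5, 4) + (2, 21). λ = (21 - 4)/(2 - 5) ≡ 17/38 mod 41. 38⁻¹ ≡ 27 (mod 41), so λ ≡ 8.
  x = λ² - 5 - 2 = 64 - 7 ≡ 16; y = λ·(5 - 16) - 4 ≡ 31. → (16, 31)

(16, 31)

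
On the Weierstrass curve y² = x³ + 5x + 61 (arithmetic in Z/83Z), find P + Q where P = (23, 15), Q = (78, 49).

(23, 15) + (78, 49). λ = (49 - 15)/(78 - 23) ≡ 34/55 mod 83. 55⁻¹ ≡ 80 (mod 83), so λ ≡ 64.
  x = λ² - 23 - 78 = 4096 - 101 ≡ 11; y = λ·(23 - 11) - 15 ≡ 6. → (11, 6)

(11, 6)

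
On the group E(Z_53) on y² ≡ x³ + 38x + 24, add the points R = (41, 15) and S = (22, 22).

(41, 15) + (22, 22). λ = (22 - 15)/(22 - 41) ≡ 7/34 mod 53. 34⁻¹ ≡ 39 (mod 53) since 34·39 = 1326 ≡ 1, so λ ≡ 8.
  x = λ² - 41 - 22 = 64 - 63 ≡ 1; y = λ·(41 - 1) - 15 ≡ 40. → (1, 40)

(1, 40)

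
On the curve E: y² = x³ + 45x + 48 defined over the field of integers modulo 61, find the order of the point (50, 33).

2P: tangent at (50, 33): λ = (3·50² + 45)/(2·33) ≡ 42/5. 5⁻¹ ≡ 49 (mod 61) since 5·49 = 245 ≡ 1, so λ ≡ 42·49 ≡ 45.
  x = λ² - 50 - 50 = 2025 - 100 ≡ 34; y = λ·(50 - 34) - 33 ≡ 16. → (34, 16)
3P: (34, 16) + (50, 33). λ = (33 - 16)/(50 - 34) ≡ 17/16 mod 61. 16⁻¹ ≡ 42 (mod 61), so λ ≡ 43.
  x = λ² - 34 - 50 = 1849 - 84 ≡ 57; y = λ·(34 - 57) - 16 ≡ 32. → (57, 32)
4P: (57, 32) + (50, 33). λ = (33 - 32)/(50 - 57) ≡ 1/54 mod 61. 54⁻¹ ≡ 26 (mod 61), so λ ≡ 26.
  x = λ² - 57 - 50 = 676 - 107 ≡ 20; y = λ·(57 - 20) - 32 ≡ 15. → (20, 15)
5P: (20, 15) + (50, 33). λ = (33 - 15)/(50 - 20) ≡ 18/30 mod 61. 30⁻¹ ≡ 59 (mod 61), so λ ≡ 25.
  x = λ² - 20 - 50 = 625 - 70 ≡ 6; y = λ·(20 - 6) - 15 ≡ 30. → (6, 30)
6P: (6, 30) + (50, 33). λ = (33 - 30)/(50 - 6) ≡ 3/44 mod 61. 44⁻¹ ≡ 43 (mod 61) since 44·43 = 1892 ≡ 1, so λ ≡ 7.
  x = λ² - 6 - 50 = 49 - 56 ≡ 54; y = λ·(6 - 54) - 30 ≡ 0. → (54, 0)
7P: (54, 0) + (50, 33). λ = (33 - 0)/(50 - 54) ≡ 33/57 mod 61. 57⁻¹ ≡ 15 (mod 61), so λ ≡ 7.
  x = λ² - 54 - 50 = 49 - 104 ≡ 6; y = λ·(54 - 6) - 0 ≡ 31. → (6, 31)
8P: (6, 31) + (50, 33). λ = (33 - 31)/(50 - 6) ≡ 2/44 mod 61. 44⁻¹ ≡ 43 (mod 61) since 44·43 = 1892 ≡ 1, so λ ≡ 25.
  x = λ² - 6 - 50 = 625 - 56 ≡ 20; y = λ·(6 - 20) - 31 ≡ 46. → (20, 46)
9P: (20, 46) + (50, 33). λ = (33 - 46)/(50 - 20) ≡ 48/30 mod 61. 30⁻¹ ≡ 59 (mod 61) since 30·59 = 1770 ≡ 1, so λ ≡ 26.
  x = λ² - 20 - 50 = 676 - 70 ≡ 57; y = λ·(20 - 57) - 46 ≡ 29. → (57, 29)
10P: (57, 29) + (50, 33). λ = (33 - 29)/(50 - 57) ≡ 4/54 mod 61. 54⁻¹ ≡ 26 (mod 61) since 54·26 = 1404 ≡ 1, so λ ≡ 43.
  x = λ² - 57 - 50 = 1849 - 107 ≡ 34; y = λ·(57 - 34) - 29 ≡ 45. → (34, 45)
11P: (34, 45) + (50, 33). λ = (33 - 45)/(50 - 34) ≡ 49/16 mod 61. 16⁻¹ ≡ 42 (mod 61) since 16·42 = 672 ≡ 1, so λ ≡ 45.
  x = λ² - 34 - 50 = 2025 - 84 ≡ 50; y = λ·(34 - 50) - 45 ≡ 28. → (50, 28)
12P: (50, 28) + (50, 33): same x and y₁ ≡ -y₂, so the sum is O.
12P = O, so the order is 12.

12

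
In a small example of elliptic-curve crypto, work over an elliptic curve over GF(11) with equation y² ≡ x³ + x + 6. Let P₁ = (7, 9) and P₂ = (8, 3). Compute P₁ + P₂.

(7, 9) + (8, 3). λ = (3 - 9)/(8 - 7) ≡ 5/1 mod 11. 1⁻¹ ≡ 1 (mod 11), so λ ≡ 5.
  x = λ² - 7 - 8 = 25 - 15 ≡ 10; y = λ·(7 - 10) - 9 ≡ 9. → (10, 9)

(10, 9)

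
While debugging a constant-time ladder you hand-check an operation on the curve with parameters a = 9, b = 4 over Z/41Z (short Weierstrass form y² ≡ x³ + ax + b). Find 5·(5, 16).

(16, 12)

Write Q = (5, 16).
Double-and-add on 5 = (101)₂. Start with Q = (5, 16) for the leading 1-bit.
double: tangent at (5, 16): λ = (3·5² + 9)/(2·16) ≡ 2/32. 32⁻¹ ≡ 9 (mod 41) since 32·9 = 288 ≡ 1, so λ ≡ 2·9 ≡ 18.
  x = λ² - 5 - 5 = 324 - 10 ≡ 27; y = λ·(5 - 27) - 16 ≡ 39. → (27, 39)
double: tangent at (27, 39): λ = (3·27² + 9)/(2·39) ≡ 23/37. 37⁻¹ ≡ 10 (mod 41) since 37·10 = 370 ≡ 1, so λ ≡ 23·10 ≡ 25.
  x = λ² - 27 - 27 = 625 - 54 ≡ 38; y = λ·(27 - 38) - 39 ≡ 14. → (38, 14)
add Q: (38, 14) + (5, 16). λ = (16 - 14)/(5 - 38) ≡ 2/8 mod 41. 8⁻¹ ≡ 36 (mod 41), so λ ≡ 31.
  x = λ² - 38 - 5 = 961 - 43 ≡ 16; y = λ·(38 - 16) - 14 ≡ 12. → (16, 12)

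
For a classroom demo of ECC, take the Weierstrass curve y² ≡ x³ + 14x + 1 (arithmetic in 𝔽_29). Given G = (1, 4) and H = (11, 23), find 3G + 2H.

(1, 25)

First 3G:
Repeated addition: build up to 3G.
2G: tangent at (1, 4): λ = (3·1² + 14)/(2·4) ≡ 17/8. 8⁻¹ ≡ 11 (mod 29), so λ ≡ 17·11 ≡ 13.
  x = λ² - 1 - 1 = 169 - 2 ≡ 22; y = λ·(1 - 22) - 4 ≡ 13. → (22, 13)
3G: (22, 13) + (1, 4). λ = (4 - 13)/(1 - 22) ≡ 20/8 mod 29. 8⁻¹ ≡ 11 (mod 29), so λ ≡ 17.
  x = λ² - 22 - 1 = 289 - 23 ≡ 5; y = λ·(22 - 5) - 13 ≡ 15. → (5, 15)
3G = (5, 15).
Next 2H:
Repeated addition: build up to 2H.
2H: tangent at (11, 23): λ = (3·11² + 14)/(2·23) ≡ 0/17. 17⁻¹ ≡ 12 (mod 29) since 17·12 = 204 ≡ 1, so λ ≡ 0·12 ≡ 0.
  x = λ² - 11 - 11 = 0 - 22 ≡ 7; y = λ·(11 - 7) - 23 ≡ 6. → (7, 6)
2H = (7, 6).
Finally 3G + 2H:
(5, 15) + (7, 6). λ = (6 - 15)/(7 - 5) ≡ 20/2 mod 29. 2⁻¹ ≡ 15 (mod 29), so λ ≡ 10.
  x = λ² - 5 - 7 = 100 - 12 ≡ 1; y = λ·(5 - 1) - 15 ≡ 25. → (1, 25)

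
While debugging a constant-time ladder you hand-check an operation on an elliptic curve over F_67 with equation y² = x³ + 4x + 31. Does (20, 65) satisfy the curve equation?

yes

y² = 65² ≡ 4; x³ + 4x + 31 = 8111 ≡ 4 (mod 67). 4 = 4.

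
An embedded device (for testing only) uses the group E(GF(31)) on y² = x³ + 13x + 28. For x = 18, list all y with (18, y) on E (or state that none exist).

x³ + 13x + 28 = 6094 ≡ 18 (mod 31).
Square roots of 18 mod 31: 7 and 24 (since 7² = 49 ≡ 18).

7, 24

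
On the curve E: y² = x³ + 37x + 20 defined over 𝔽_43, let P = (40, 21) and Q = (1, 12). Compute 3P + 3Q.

(26, 38)

First 3P:
Repeated addition: build up to 3P.
2P: tangent at (40, 21): λ = (3·40² + 37)/(2·21) ≡ 21/42. 42⁻¹ ≡ 42 (mod 43), so λ ≡ 21·42 ≡ 22.
  x = λ² - 40 - 40 = 484 - 80 ≡ 17; y = λ·(40 - 17) - 21 ≡ 12. → (17, 12)
3P: (17, 12) + (40, 21). λ = (21 - 12)/(40 - 17) ≡ 9/23 mod 43. 23⁻¹ ≡ 15 (mod 43), so λ ≡ 6.
  x = λ² - 17 - 40 = 36 - 57 ≡ 22; y = λ·(17 - 22) - 12 ≡ 1. → (22, 1)
3P = (22, 1).
Next 3Q:
Repeated addition: build up to 3Q.
2Q: tangent at (1, 12): λ = (3·1² + 37)/(2·12) ≡ 40/24. 24⁻¹ ≡ 9 (mod 43), so λ ≡ 40·9 ≡ 16.
  x = λ² - 1 - 1 = 256 - 2 ≡ 39; y = λ·(1 - 39) - 12 ≡ 25. → (39, 25)
3Q: (39, 25) + (1, 12). λ = (12 - 25)/(1 - 39) ≡ 30/5 mod 43. 5⁻¹ ≡ 26 (mod 43), so λ ≡ 6.
  x = λ² - 39 - 1 = 36 - 40 ≡ 39; y = λ·(39 - 39) - 25 ≡ 18. → (39, 18)
3Q = (39, 18).
Finally 3P + 3Q:
(22, 1) + (39, 18). λ = (18 - 1)/(39 - 22) ≡ 17/17 mod 43. 17⁻¹ ≡ 38 (mod 43), so λ ≡ 1.
  x = λ² - 22 - 39 = 1 - 61 ≡ 26; y = λ·(22 - 26) - 1 ≡ 38. → (26, 38)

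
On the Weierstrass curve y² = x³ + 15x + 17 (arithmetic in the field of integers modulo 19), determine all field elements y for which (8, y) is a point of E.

none

x³ + 15x + 17 = 649 ≡ 3 (mod 19).
3 is a non-residue mod 19; no y exists.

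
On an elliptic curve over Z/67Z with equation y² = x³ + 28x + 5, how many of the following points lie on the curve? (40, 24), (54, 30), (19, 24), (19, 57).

0

(40, 24): 24² ≡ 40, rhs ≡ 1 → off.
(54, 30): 30² ≡ 29, rhs ≡ 57 → off.
(19, 24): 24² ≡ 40, rhs ≡ 26 → off.
(19, 57): 57² ≡ 33, rhs ≡ 26 → off.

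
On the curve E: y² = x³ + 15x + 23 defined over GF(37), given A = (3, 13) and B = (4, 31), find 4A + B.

First 4A:
Repeated addition: build up to 4A.
2A: tangent at (3, 13): λ = (3·3² + 15)/(2·13) ≡ 5/26. 26⁻¹ ≡ 10 (mod 37) since 26·10 = 260 ≡ 1, so λ ≡ 5·10 ≡ 13.
  x = λ² - 3 - 3 = 169 - 6 ≡ 15; y = λ·(3 - 15) - 13 ≡ 16. → (15, 16)
3A: (15, 16) + (3, 13). λ = (13 - 16)/(3 - 15) ≡ 34/25 mod 37. 25⁻¹ ≡ 3 (mod 37), so λ ≡ 28.
  x = λ² - 15 - 3 = 784 - 18 ≡ 26; y = λ·(15 - 26) - 16 ≡ 9. → (26, 9)
4A: (26, 9) + (3, 13). λ = (13 - 9)/(3 - 26) ≡ 4/14 mod 37. 14⁻¹ ≡ 8 (mod 37) since 14·8 = 112 ≡ 1, so λ ≡ 32.
  x = λ² - 26 - 3 = 1024 - 29 ≡ 33; y = λ·(26 - 33) - 9 ≡ 26. → (33, 26)
4A = (33, 26).
Finally 4A + B:
(33, 26) + (4, 31). λ = (31 - 26)/(4 - 33) ≡ 5/8 mod 37. 8⁻¹ ≡ 14 (mod 37), so λ ≡ 33.
  x = λ² - 33 - 4 = 1089 - 37 ≡ 16; y = λ·(33 - 16) - 26 ≡ 17. → (16, 17)

(16, 17)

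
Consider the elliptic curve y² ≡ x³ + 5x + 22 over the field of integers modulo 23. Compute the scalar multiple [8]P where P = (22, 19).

Double-and-add on 8 = (1000)₂. Start with P = (22, 19) for the leading 1-bit.
double: tangent at (22, 19): λ = (3·22² + 5)/(2·19) ≡ 8/15. 15⁻¹ ≡ 20 (mod 23) since 15·20 = 300 ≡ 1, so λ ≡ 8·20 ≡ 22.
  x = λ² - 22 - 22 = 484 - 44 ≡ 3; y = λ·(22 - 3) - 19 ≡ 8. → (3, 8)
double: tangent at (3, 8): λ = (3·3² + 5)/(2·8) ≡ 9/16. 16⁻¹ ≡ 13 (mod 23), so λ ≡ 9·13 ≡ 2.
  x = λ² - 3 - 3 = 4 - 6 ≡ 21; y = λ·(3 - 21) - 8 ≡ 2. → (21, 2)
double: tangent at (21, 2): λ = (3·21² + 5)/(2·2) ≡ 17/4. 4⁻¹ ≡ 6 (mod 23), so λ ≡ 17·6 ≡ 10.
  x = λ² - 21 - 21 = 100 - 42 ≡ 12; y = λ·(21 - 12) - 2 ≡ 19. → (12, 19)

(12, 19)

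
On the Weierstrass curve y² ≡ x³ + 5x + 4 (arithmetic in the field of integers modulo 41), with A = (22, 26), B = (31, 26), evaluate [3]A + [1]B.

(3, 28)

First 3A:
Repeated addition: build up to 3A.
2A: tangent at (22, 26): λ = (3·22² + 5)/(2·26) ≡ 22/11. 11⁻¹ ≡ 15 (mod 41) since 11·15 = 165 ≡ 1, so λ ≡ 22·15 ≡ 2.
  x = λ² - 22 - 22 = 4 - 44 ≡ 1; y = λ·(22 - 1) - 26 ≡ 16. → (1, 16)
3A: (1, 16) + (22, 26). λ = (26 - 16)/(22 - 1) ≡ 10/21 mod 41. 21⁻¹ ≡ 2 (mod 41), so λ ≡ 20.
  x = λ² - 1 - 22 = 400 - 23 ≡ 8; y = λ·(1 - 8) - 16 ≡ 8. → (8, 8)
3A = (8, 8).
Finally 3A + B:
(8, 8) + (31, 26). λ = (26 - 8)/(31 - 8) ≡ 18/23 mod 41. 23⁻¹ ≡ 25 (mod 41), so λ ≡ 40.
  x = λ² - 8 - 31 = 1600 - 39 ≡ 3; y = λ·(8 - 3) - 8 ≡ 28. → (3, 28)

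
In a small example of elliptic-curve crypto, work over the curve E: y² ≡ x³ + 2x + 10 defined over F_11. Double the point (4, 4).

(7, 2)

tangent at (4, 4): λ = (3·4² + 2)/(2·4) ≡ 6/8. 8⁻¹ ≡ 7 (mod 11), so λ ≡ 6·7 ≡ 9.
  x = λ² - 4 - 4 = 81 - 8 ≡ 7; y = λ·(4 - 7) - 4 ≡ 2. → (7, 2)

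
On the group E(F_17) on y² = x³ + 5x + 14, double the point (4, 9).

tangent at (4, 9): λ = (3·4² + 5)/(2·9) ≡ 2/1. 1⁻¹ ≡ 1 (mod 17), so λ ≡ 2·1 ≡ 2.
  x = λ² - 4 - 4 = 4 - 8 ≡ 13; y = λ·(4 - 13) - 9 ≡ 7. → (13, 7)

(13, 7)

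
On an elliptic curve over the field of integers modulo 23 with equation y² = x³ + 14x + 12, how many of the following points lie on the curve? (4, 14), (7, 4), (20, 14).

2

(4, 14): 14² ≡ 12, rhs ≡ 17 → off.
(7, 4): 4² ≡ 16, rhs ≡ 16 → on.
(20, 14): 14² ≡ 12, rhs ≡ 12 → on.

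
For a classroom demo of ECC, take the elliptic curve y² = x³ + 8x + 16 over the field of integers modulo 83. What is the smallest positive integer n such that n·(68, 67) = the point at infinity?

2P: tangent at (68, 67): λ = (3·68² + 8)/(2·67) ≡ 19/51. 51⁻¹ ≡ 70 (mod 83), so λ ≡ 19·70 ≡ 2.
  x = λ² - 68 - 68 = 4 - 136 ≡ 34; y = λ·(68 - 34) - 67 ≡ 1. → (34, 1)
3P: (34, 1) + (68, 67). λ = (67 - 1)/(68 - 34) ≡ 66/34 mod 83. 34⁻¹ ≡ 22 (mod 83) since 34·22 = 748 ≡ 1, so λ ≡ 41.
  x = λ² - 34 - 68 = 1681 - 102 ≡ 2; y = λ·(34 - 2) - 1 ≡ 66. → (2, 66)
4P: (2, 66) + (68, 67). λ = (67 - 66)/(68 - 2) ≡ 1/66 mod 83. 66⁻¹ ≡ 39 (mod 83) since 66·39 = 2574 ≡ 1, so λ ≡ 39.
  x = λ² - 2 - 68 = 1521 - 70 ≡ 40; y = λ·(2 - 40) - 66 ≡ 29. → (40, 29)
5P: (40, 29) + (68, 67). λ = (67 - 29)/(68 - 40) ≡ 38/28 mod 83. 28⁻¹ ≡ 3 (mod 83), so λ ≡ 31.
  x = λ² - 40 - 68 = 961 - 108 ≡ 23; y = λ·(40 - 23) - 29 ≡ 0. → (23, 0)
6P: (23, 0) + (68, 67). λ = (67 - 0)/(68 - 23) ≡ 67/45 mod 83. 45⁻¹ ≡ 24 (mod 83), so λ ≡ 31.
  x = λ² - 23 - 68 = 961 - 91 ≡ 40; y = λ·(23 - 40) - 0 ≡ 54. → (40, 54)
7P: (40, 54) + (68, 67). λ = (67 - 54)/(68 - 40) ≡ 13/28 mod 83. 28⁻¹ ≡ 3 (mod 83), so λ ≡ 39.
  x = λ² - 40 - 68 = 1521 - 108 ≡ 2; y = λ·(40 - 2) - 54 ≡ 17. → (2, 17)
8P: (2, 17) + (68, 67). λ = (67 - 17)/(68 - 2) ≡ 50/66 mod 83. 66⁻¹ ≡ 39 (mod 83) since 66·39 = 2574 ≡ 1, so λ ≡ 41.
  x = λ² - 2 - 68 = 1681 - 70 ≡ 34; y = λ·(2 - 34) - 17 ≡ 82. → (34, 82)
9P: (34, 82) + (68, 67). λ = (67 - 82)/(68 - 34) ≡ 68/34 mod 83. 34⁻¹ ≡ 22 (mod 83) since 34·22 = 748 ≡ 1, so λ ≡ 2.
  x = λ² - 34 - 68 = 4 - 102 ≡ 68; y = λ·(34 - 68) - 82 ≡ 16. → (68, 16)
10P: (68, 16) + (68, 67): same x and y₁ ≡ -y₂, so the sum is the point at infinity.
10P = the point at infinity, so the order is 10.

10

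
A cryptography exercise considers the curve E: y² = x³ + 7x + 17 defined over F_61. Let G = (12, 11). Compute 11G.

Double-and-add on 11 = (1011)₂. Start with G = (12, 11) for the leading 1-bit.
double: tangent at (12, 11): λ = (3·12² + 7)/(2·11) ≡ 12/22. 22⁻¹ ≡ 25 (mod 61), so λ ≡ 12·25 ≡ 56.
  x = λ² - 12 - 12 = 3136 - 24 ≡ 1; y = λ·(12 - 1) - 11 ≡ 56. → (1, 56)
double: tangent at (1, 56): λ = (3·1² + 7)/(2·56) ≡ 10/51. 51⁻¹ ≡ 6 (mod 61) since 51·6 = 306 ≡ 1, so λ ≡ 10·6 ≡ 60.
  x = λ² - 1 - 1 = 3600 - 2 ≡ 60; y = λ·(1 - 60) - 56 ≡ 3. → (60, 3)
add G: (60, 3) + (12, 11). λ = (11 - 3)/(12 - 60) ≡ 8/13 mod 61. 13⁻¹ ≡ 47 (mod 61), so λ ≡ 10.
  x = λ² - 60 - 12 = 100 - 72 ≡ 28; y = λ·(60 - 28) - 3 ≡ 12. → (28, 12)
double: tangent at (28, 12): λ = (3·28² + 7)/(2·12) ≡ 41/24. 24⁻¹ ≡ 28 (mod 61) since 24·28 = 672 ≡ 1, so λ ≡ 41·28 ≡ 50.
  x = λ² - 28 - 28 = 2500 - 56 ≡ 4; y = λ·(28 - 4) - 12 ≡ 29. → (4, 29)
add G: (4, 29) + (12, 11). λ = (11 - 29)/(12 - 4) ≡ 43/8 mod 61. 8⁻¹ ≡ 23 (mod 61) since 8·23 = 184 ≡ 1, so λ ≡ 13.
  x = λ² - 4 - 12 = 169 - 16 ≡ 31; y = λ·(4 - 31) - 29 ≡ 47. → (31, 47)

(31, 47)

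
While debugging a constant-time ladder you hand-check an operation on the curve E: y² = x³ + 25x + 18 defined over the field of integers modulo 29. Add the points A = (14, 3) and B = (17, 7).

(3, 2)

(14, 3) + (17, 7). λ = (7 - 3)/(17 - 14) ≡ 4/3 mod 29. 3⁻¹ ≡ 10 (mod 29) since 3·10 = 30 ≡ 1, so λ ≡ 11.
  x = λ² - 14 - 17 = 121 - 31 ≡ 3; y = λ·(14 - 3) - 3 ≡ 2. → (3, 2)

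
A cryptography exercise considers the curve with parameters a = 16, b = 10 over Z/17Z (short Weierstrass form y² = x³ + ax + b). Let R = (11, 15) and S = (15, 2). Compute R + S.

(11, 15) + (15, 2). λ = (2 - 15)/(15 - 11) ≡ 4/4 mod 17. 4⁻¹ ≡ 13 (mod 17) since 4·13 = 52 ≡ 1, so λ ≡ 1.
  x = λ² - 11 - 15 = 1 - 26 ≡ 9; y = λ·(11 - 9) - 15 ≡ 4. → (9, 4)

(9, 4)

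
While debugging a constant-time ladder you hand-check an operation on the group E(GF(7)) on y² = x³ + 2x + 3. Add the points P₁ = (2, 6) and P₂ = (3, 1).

(6, 0)

(2, 6) + (3, 1). λ = (1 - 6)/(3 - 2) ≡ 2/1 mod 7. 1⁻¹ ≡ 1 (mod 7) since 1·1 = 1 ≡ 1, so λ ≡ 2.
  x = λ² - 2 - 3 = 4 - 5 ≡ 6; y = λ·(2 - 6) - 6 ≡ 0. → (6, 0)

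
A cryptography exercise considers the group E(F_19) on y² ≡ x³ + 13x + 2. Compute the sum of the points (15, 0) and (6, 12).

(4, 17)

(15, 0) + (6, 12). λ = (12 - 0)/(6 - 15) ≡ 12/10 mod 19. 10⁻¹ ≡ 2 (mod 19) since 10·2 = 20 ≡ 1, so λ ≡ 5.
  x = λ² - 15 - 6 = 25 - 21 ≡ 4; y = λ·(15 - 4) - 0 ≡ 17. → (4, 17)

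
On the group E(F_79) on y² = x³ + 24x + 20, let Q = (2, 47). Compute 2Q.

(46, 37)

tangent at (2, 47): λ = (3·2² + 24)/(2·47) ≡ 36/15. 15⁻¹ ≡ 58 (mod 79) since 15·58 = 870 ≡ 1, so λ ≡ 36·58 ≡ 34.
  x = λ² - 2 - 2 = 1156 - 4 ≡ 46; y = λ·(2 - 46) - 47 ≡ 37. → (46, 37)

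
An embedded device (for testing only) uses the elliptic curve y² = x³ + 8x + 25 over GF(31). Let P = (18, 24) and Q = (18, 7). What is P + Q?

O

The two points share x = 18 and their y-coordinates satisfy 24 + 7 ≡ 0 (mod 31), so they are inverses. Their sum is the point at infinity.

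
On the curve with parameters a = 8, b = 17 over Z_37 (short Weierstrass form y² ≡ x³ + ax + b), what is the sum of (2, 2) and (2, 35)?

O

The two points share x = 2 and their y-coordinates satisfy 2 + 35 ≡ 0 (mod 37), so they are inverses. Their sum is 𝒪.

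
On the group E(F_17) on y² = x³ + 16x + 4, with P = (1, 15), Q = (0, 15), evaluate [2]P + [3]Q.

(1, 15)

First 2P:
Repeated addition: build up to 2P.
2P: tangent at (1, 15): λ = (3·1² + 16)/(2·15) ≡ 2/13. 13⁻¹ ≡ 4 (mod 17), so λ ≡ 2·4 ≡ 8.
  x = λ² - 1 - 1 = 64 - 2 ≡ 11; y = λ·(1 - 11) - 15 ≡ 7. → (11, 7)
2P = (11, 7).
Next 3Q:
Repeated addition: build up to 3Q.
2Q: tangent at (0, 15): λ = (3·0² + 16)/(2·15) ≡ 16/13. 13⁻¹ ≡ 4 (mod 17), so λ ≡ 16·4 ≡ 13.
  x = λ² - 0 - 0 = 169 - 0 ≡ 16; y = λ·(0 - 16) - 15 ≡ 15. → (16, 15)
3Q: (16, 15) + (0, 15). λ = (15 - 15)/(0 - 16) ≡ 0/1 mod 17. 1⁻¹ ≡ 1 (mod 17) since 1·1 = 1 ≡ 1, so λ ≡ 0.
  x = λ² - 16 - 0 = 0 - 16 ≡ 1; y = λ·(16 - 1) - 15 ≡ 2. → (1, 2)
3Q = (1, 2).
Finally 2P + 3Q:
(11, 7) + (1, 2). λ = (2 - 7)/(1 - 11) ≡ 12/7 mod 17. 7⁻¹ ≡ 5 (mod 17), so λ ≡ 9.
  x = λ² - 11 - 1 = 81 - 12 ≡ 1; y = λ·(11 - 1) - 7 ≡ 15. → (1, 15)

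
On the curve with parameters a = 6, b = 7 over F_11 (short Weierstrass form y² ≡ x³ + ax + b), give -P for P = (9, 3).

-(9, 3) = (9, -3 mod 11) = (9, 8).

(9, 8)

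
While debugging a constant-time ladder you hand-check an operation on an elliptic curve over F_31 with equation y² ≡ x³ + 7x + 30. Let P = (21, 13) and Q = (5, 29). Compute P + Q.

(6, 3)

(21, 13) + (5, 29). λ = (29 - 13)/(5 - 21) ≡ 16/15 mod 31. 15⁻¹ ≡ 29 (mod 31) since 15·29 = 435 ≡ 1, so λ ≡ 30.
  x = λ² - 21 - 5 = 900 - 26 ≡ 6; y = λ·(21 - 6) - 13 ≡ 3. → (6, 3)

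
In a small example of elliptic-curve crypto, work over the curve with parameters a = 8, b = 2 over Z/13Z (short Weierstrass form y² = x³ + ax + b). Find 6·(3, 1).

Write P = (3, 1).
Repeated addition: build up to 6P.
2P: tangent at (3, 1): λ = (3·3² + 8)/(2·1) ≡ 9/2. 2⁻¹ ≡ 7 (mod 13) since 2·7 = 14 ≡ 1, so λ ≡ 9·7 ≡ 11.
  x = λ² - 3 - 3 = 121 - 6 ≡ 11; y = λ·(3 - 11) - 1 ≡ 2. → (11, 2)
3P: (11, 2) + (3, 1). λ = (1 - 2)/(3 - 11) ≡ 12/5 mod 13. 5⁻¹ ≡ 8 (mod 13), so λ ≡ 5.
  x = λ² - 11 - 3 = 25 - 14 ≡ 11; y = λ·(11 - 11) - 2 ≡ 11. → (11, 11)
4P: (11, 11) + (3, 1). λ = (1 - 11)/(3 - 11) ≡ 3/5 mod 13. 5⁻¹ ≡ 8 (mod 13) since 5·8 = 40 ≡ 1, so λ ≡ 11.
  x = λ² - 11 - 3 = 121 - 14 ≡ 3; y = λ·(11 - 3) - 11 ≡ 12. → (3, 12)
5P: (3, 12) + (3, 1): same x and y₁ ≡ -y₂, so the sum is 𝒪.
6P: 𝒪 + (3, 1) = (3, 1) (identity).

(3, 1)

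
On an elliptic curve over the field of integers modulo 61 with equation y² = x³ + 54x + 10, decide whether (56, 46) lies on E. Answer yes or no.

y² = 46² ≡ 42; x³ + 54x + 10 = 178650 ≡ 42 (mod 61). 42 = 42.

yes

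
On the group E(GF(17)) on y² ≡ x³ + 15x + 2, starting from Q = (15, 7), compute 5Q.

(11, 6)

Double-and-add on 5 = (101)₂. Start with Q = (15, 7) for the leading 1-bit.
double: tangent at (15, 7): λ = (3·15² + 15)/(2·7) ≡ 10/14. 14⁻¹ ≡ 11 (mod 17) since 14·11 = 154 ≡ 1, so λ ≡ 10·11 ≡ 8.
  x = λ² - 15 - 15 = 64 - 30 ≡ 0; y = λ·(15 - 0) - 7 ≡ 11. → (0, 11)
double: tangent at (0, 11): λ = (3·0² + 15)/(2·11) ≡ 15/5. 5⁻¹ ≡ 7 (mod 17), so λ ≡ 15·7 ≡ 3.
  x = λ² - 0 - 0 = 9 - 0 ≡ 9; y = λ·(0 - 9) - 11 ≡ 13. → (9, 13)
add Q: (9, 13) + (15, 7). λ = (7 - 13)/(15 - 9) ≡ 11/6 mod 17. 6⁻¹ ≡ 3 (mod 17), so λ ≡ 16.
  x = λ² - 9 - 15 = 256 - 24 ≡ 11; y = λ·(9 - 11) - 13 ≡ 6. → (11, 6)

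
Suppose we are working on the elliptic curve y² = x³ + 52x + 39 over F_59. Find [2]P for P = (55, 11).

tangent at (55, 11): λ = (3·55² + 52)/(2·11) ≡ 41/22. 22⁻¹ ≡ 51 (mod 59) since 22·51 = 1122 ≡ 1, so λ ≡ 41·51 ≡ 26.
  x = λ² - 55 - 55 = 676 - 110 ≡ 35; y = λ·(55 - 35) - 11 ≡ 37. → (35, 37)

(35, 37)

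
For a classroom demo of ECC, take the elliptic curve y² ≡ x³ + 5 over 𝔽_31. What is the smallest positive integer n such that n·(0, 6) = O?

2P: tangent at (0, 6): λ = (3·0² + 0)/(2·6) ≡ 0/12. 12⁻¹ ≡ 13 (mod 31) since 12·13 = 156 ≡ 1, so λ ≡ 0·13 ≡ 0.
  x = λ² - 0 - 0 = 0 - 0 ≡ 0; y = λ·(0 - 0) - 6 ≡ 25. → (0, 25)
3P: (0, 25) + (0, 6): same x and y₁ ≡ -y₂, so the sum is O.
3P = O, so the order is 3.

3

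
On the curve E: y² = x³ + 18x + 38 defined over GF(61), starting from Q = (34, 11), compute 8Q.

Double-and-add on 8 = (1000)₂. Start with Q = (34, 11) for the leading 1-bit.
double: tangent at (34, 11): λ = (3·34² + 18)/(2·11) ≡ 9/22. 22⁻¹ ≡ 25 (mod 61) since 22·25 = 550 ≡ 1, so λ ≡ 9·25 ≡ 42.
  x = λ² - 34 - 34 = 1764 - 68 ≡ 49; y = λ·(34 - 49) - 11 ≡ 30. → (49, 30)
double: tangent at (49, 30): λ = (3·49² + 18)/(2·30) ≡ 23/60. 60⁻¹ ≡ 60 (mod 61), so λ ≡ 23·60 ≡ 38.
  x = λ² - 49 - 49 = 1444 - 98 ≡ 4; y = λ·(49 - 4) - 30 ≡ 33. → (4, 33)
double: tangent at (4, 33): λ = (3·4² + 18)/(2·33) ≡ 5/5. 5⁻¹ ≡ 49 (mod 61) since 5·49 = 245 ≡ 1, so λ ≡ 5·49 ≡ 1.
  x = λ² - 4 - 4 = 1 - 8 ≡ 54; y = λ·(4 - 54) - 33 ≡ 39. → (54, 39)

(54, 39)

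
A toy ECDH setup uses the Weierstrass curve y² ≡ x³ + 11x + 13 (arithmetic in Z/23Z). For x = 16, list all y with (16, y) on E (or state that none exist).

none

x³ + 11x + 13 = 4285 ≡ 7 (mod 23).
7 is a non-residue mod 23; no y exists.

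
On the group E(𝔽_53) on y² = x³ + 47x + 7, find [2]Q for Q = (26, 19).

tangent at (26, 19): λ = (3·26² + 47)/(2·19) ≡ 8/38. 38⁻¹ ≡ 7 (mod 53) since 38·7 = 266 ≡ 1, so λ ≡ 8·7 ≡ 3.
  x = λ² - 26 - 26 = 9 - 52 ≡ 10; y = λ·(26 - 10) - 19 ≡ 29. → (10, 29)

(10, 29)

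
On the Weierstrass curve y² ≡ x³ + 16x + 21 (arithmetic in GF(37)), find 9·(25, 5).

Write Q = (25, 5).
Repeated addition: build up to 9Q.
2Q: tangent at (25, 5): λ = (3·25² + 16)/(2·5) ≡ 4/10. 10⁻¹ ≡ 26 (mod 37) since 10·26 = 260 ≡ 1, so λ ≡ 4·26 ≡ 30.
  x = λ² - 25 - 25 = 900 - 50 ≡ 36; y = λ·(25 - 36) - 5 ≡ 35. → (36, 35)
3Q: (36, 35) + (25, 5). λ = (5 - 35)/(25 - 36) ≡ 7/26 mod 37. 26⁻¹ ≡ 10 (mod 37), so λ ≡ 33.
  x = λ² - 36 - 25 = 1089 - 61 ≡ 29; y = λ·(36 - 29) - 35 ≡ 11. → (29, 11)
4Q: (29, 11) + (25, 5). λ = (5 - 11)/(25 - 29) ≡ 31/33 mod 37. 33⁻¹ ≡ 9 (mod 37) since 33·9 = 297 ≡ 1, so λ ≡ 20.
  x = λ² - 29 - 25 = 400 - 54 ≡ 13; y = λ·(29 - 13) - 11 ≡ 13. → (13, 13)
5Q: (13, 13) + (25, 5). λ = (5 - 13)/(25 - 13) ≡ 29/12 mod 37. 12⁻¹ ≡ 34 (mod 37), so λ ≡ 24.
  x = λ² - 13 - 25 = 576 - 38 ≡ 20; y = λ·(13 - 20) - 13 ≡ 4. → (20, 4)
6Q: (20, 4) + (25, 5). λ = (5 - 4)/(25 - 20) ≡ 1/5 mod 37. 5⁻¹ ≡ 15 (mod 37), so λ ≡ 15.
  x = λ² - 20 - 25 = 225 - 45 ≡ 32; y = λ·(20 - 32) - 4 ≡ 1. → (32, 1)
7Q: (32, 1) + (25, 5). λ = (5 - 1)/(25 - 32) ≡ 4/30 mod 37. 30⁻¹ ≡ 21 (mod 37), so λ ≡ 10.
  x = λ² - 32 - 25 = 100 - 57 ≡ 6; y = λ·(32 - 6) - 1 ≡ 0. → (6, 0)
8Q: (6, 0) + (25, 5). λ = (5 - 0)/(25 - 6) ≡ 5/19 mod 37. 19⁻¹ ≡ 2 (mod 37) since 19·2 = 38 ≡ 1, so λ ≡ 10.
  x = λ² - 6 - 25 = 100 - 31 ≡ 32; y = λ·(6 - 32) - 0 ≡ 36. → (32, 36)
9Q: (32, 36) + (25, 5). λ = (5 - 36)/(25 - 32) ≡ 6/30 mod 37. 30⁻¹ ≡ 21 (mod 37), so λ ≡ 15.
  x = λ² - 32 - 25 = 225 - 57 ≡ 20; y = λ·(32 - 20) - 36 ≡ 33. → (20, 33)

(20, 33)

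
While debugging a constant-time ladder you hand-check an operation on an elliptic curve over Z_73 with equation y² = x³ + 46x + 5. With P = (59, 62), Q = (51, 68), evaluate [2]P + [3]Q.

(65, 72)

First 2P:
Repeated addition: build up to 2P.
2P: tangent at (59, 62): λ = (3·59² + 46)/(2·62) ≡ 50/51. 51⁻¹ ≡ 63 (mod 73), so λ ≡ 50·63 ≡ 11.
  x = λ² - 59 - 59 = 121 - 118 ≡ 3; y = λ·(59 - 3) - 62 ≡ 43. → (3, 43)
2P = (3, 43).
Next 3Q:
Repeated addition: build up to 3Q.
2Q: tangent at (51, 68): λ = (3·51² + 46)/(2·68) ≡ 38/63. 63⁻¹ ≡ 51 (mod 73), so λ ≡ 38·51 ≡ 40.
  x = λ² - 51 - 51 = 1600 - 102 ≡ 38; y = λ·(51 - 38) - 68 ≡ 14. → (38, 14)
3Q: (38, 14) + (51, 68). λ = (68 - 14)/(51 - 38) ≡ 54/13 mod 73. 13⁻¹ ≡ 45 (mod 73) since 13·45 = 585 ≡ 1, so λ ≡ 21.
  x = λ² - 38 - 51 = 441 - 89 ≡ 60; y = λ·(38 - 60) - 14 ≡ 35. → (60, 35)
3Q = (60, 35).
Finally 2P + 3Q:
(3, 43) + (60, 35). λ = (35 - 43)/(60 - 3) ≡ 65/57 mod 73. 57⁻¹ ≡ 41 (mod 73) since 57·41 = 2337 ≡ 1, so λ ≡ 37.
  x = λ² - 3 - 60 = 1369 - 63 ≡ 65; y = λ·(3 - 65) - 43 ≡ 72. → (65, 72)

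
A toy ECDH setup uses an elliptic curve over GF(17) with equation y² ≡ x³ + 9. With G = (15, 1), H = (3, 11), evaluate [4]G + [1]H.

First 4G:
Repeated addition: build up to 4G.
2G: tangent at (15, 1): λ = (3·15² + 0)/(2·1) ≡ 12/2. 2⁻¹ ≡ 9 (mod 17), so λ ≡ 12·9 ≡ 6.
  x = λ² - 15 - 15 = 36 - 30 ≡ 6; y = λ·(15 - 6) - 1 ≡ 2. → (6, 2)
3G: (6, 2) + (15, 1). λ = (1 - 2)/(15 - 6) ≡ 16/9 mod 17. 9⁻¹ ≡ 2 (mod 17), so λ ≡ 15.
  x = λ² - 6 - 15 = 225 - 21 ≡ 0; y = λ·(6 - 0) - 2 ≡ 3. → (0, 3)
4G: (0, 3) + (15, 1). λ = (1 - 3)/(15 - 0) ≡ 15/15 mod 17. 15⁻¹ ≡ 8 (mod 17) since 15·8 = 120 ≡ 1, so λ ≡ 1.
  x = λ² - 0 - 15 = 1 - 15 ≡ 3; y = λ·(0 - 3) - 3 ≡ 11. → (3, 11)
4G = (3, 11).
Finally 4G + H:
tangent at (3, 11): λ = (3·3² + 0)/(2·11) ≡ 10/5. 5⁻¹ ≡ 7 (mod 17), so λ ≡ 10·7 ≡ 2.
  x = λ² - 3 - 3 = 4 - 6 ≡ 15; y = λ·(3 - 15) - 11 ≡ 16. → (15, 16)

(15, 16)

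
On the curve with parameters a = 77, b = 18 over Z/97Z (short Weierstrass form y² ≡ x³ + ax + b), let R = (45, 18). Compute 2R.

tangent at (45, 18): λ = (3·45² + 77)/(2·18) ≡ 41/36. 36⁻¹ ≡ 62 (mod 97) since 36·62 = 2232 ≡ 1, so λ ≡ 41·62 ≡ 20.
  x = λ² - 45 - 45 = 400 - 90 ≡ 19; y = λ·(45 - 19) - 18 ≡ 17. → (19, 17)

(19, 17)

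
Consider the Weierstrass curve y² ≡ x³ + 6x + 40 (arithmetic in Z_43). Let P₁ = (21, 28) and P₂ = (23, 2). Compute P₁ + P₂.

(21, 28) + (23, 2). λ = (2 - 28)/(23 - 21) ≡ 17/2 mod 43. 2⁻¹ ≡ 22 (mod 43), so λ ≡ 30.
  x = λ² - 21 - 23 = 900 - 44 ≡ 39; y = λ·(21 - 39) - 28 ≡ 34. → (39, 34)

(39, 34)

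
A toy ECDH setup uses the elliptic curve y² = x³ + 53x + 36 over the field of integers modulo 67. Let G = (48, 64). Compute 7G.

Repeated addition: build up to 7G.
2G: tangent at (48, 64): λ = (3·48² + 53)/(2·64) ≡ 64/61. 61⁻¹ ≡ 11 (mod 67), so λ ≡ 64·11 ≡ 34.
  x = λ² - 48 - 48 = 1156 - 96 ≡ 55; y = λ·(48 - 55) - 64 ≡ 33. → (55, 33)
3G: (55, 33) + (48, 64). λ = (64 - 33)/(48 - 55) ≡ 31/60 mod 67. 60⁻¹ ≡ 19 (mod 67), so λ ≡ 53.
  x = λ² - 55 - 48 = 2809 - 103 ≡ 26; y = λ·(55 - 26) - 33 ≡ 30. → (26, 30)
4G: (26, 30) + (48, 64). λ = (64 - 30)/(48 - 26) ≡ 34/22 mod 67. 22⁻¹ ≡ 64 (mod 67), so λ ≡ 32.
  x = λ² - 26 - 48 = 1024 - 74 ≡ 12; y = λ·(26 - 12) - 30 ≡ 16. → (12, 16)
5G: (12, 16) + (48, 64). λ = (64 - 16)/(48 - 12) ≡ 48/36 mod 67. 36⁻¹ ≡ 54 (mod 67), so λ ≡ 46.
  x = λ² - 12 - 48 = 2116 - 60 ≡ 46; y = λ·(12 - 46) - 16 ≡ 28. → (46, 28)
6G: (46, 28) + (48, 64). λ = (64 - 28)/(48 - 46) ≡ 36/2 mod 67. 2⁻¹ ≡ 34 (mod 67) since 2·34 = 68 ≡ 1, so λ ≡ 18.
  x = λ² - 46 - 48 = 324 - 94 ≡ 29; y = λ·(46 - 29) - 28 ≡ 10. → (29, 10)
7G: (29, 10) + (48, 64). λ = (64 - 10)/(48 - 29) ≡ 54/19 mod 67. 19⁻¹ ≡ 60 (mod 67), so λ ≡ 24.
  x = λ² - 29 - 48 = 576 - 77 ≡ 30; y = λ·(29 - 30) - 10 ≡ 33. → (30, 33)

(30, 33)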